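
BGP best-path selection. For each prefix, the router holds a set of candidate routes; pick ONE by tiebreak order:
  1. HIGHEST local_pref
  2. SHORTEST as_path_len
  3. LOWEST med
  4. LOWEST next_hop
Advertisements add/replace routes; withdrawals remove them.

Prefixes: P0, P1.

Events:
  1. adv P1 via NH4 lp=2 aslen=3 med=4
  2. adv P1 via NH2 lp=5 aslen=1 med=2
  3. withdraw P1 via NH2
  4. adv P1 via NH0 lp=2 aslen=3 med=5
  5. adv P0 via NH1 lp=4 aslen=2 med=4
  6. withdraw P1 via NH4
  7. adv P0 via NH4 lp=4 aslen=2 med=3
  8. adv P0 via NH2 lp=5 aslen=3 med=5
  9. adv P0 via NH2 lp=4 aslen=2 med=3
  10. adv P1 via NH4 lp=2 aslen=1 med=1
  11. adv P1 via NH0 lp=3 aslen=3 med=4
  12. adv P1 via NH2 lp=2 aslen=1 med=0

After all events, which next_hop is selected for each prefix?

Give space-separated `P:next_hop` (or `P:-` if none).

Op 1: best P0=- P1=NH4
Op 2: best P0=- P1=NH2
Op 3: best P0=- P1=NH4
Op 4: best P0=- P1=NH4
Op 5: best P0=NH1 P1=NH4
Op 6: best P0=NH1 P1=NH0
Op 7: best P0=NH4 P1=NH0
Op 8: best P0=NH2 P1=NH0
Op 9: best P0=NH2 P1=NH0
Op 10: best P0=NH2 P1=NH4
Op 11: best P0=NH2 P1=NH0
Op 12: best P0=NH2 P1=NH0

Answer: P0:NH2 P1:NH0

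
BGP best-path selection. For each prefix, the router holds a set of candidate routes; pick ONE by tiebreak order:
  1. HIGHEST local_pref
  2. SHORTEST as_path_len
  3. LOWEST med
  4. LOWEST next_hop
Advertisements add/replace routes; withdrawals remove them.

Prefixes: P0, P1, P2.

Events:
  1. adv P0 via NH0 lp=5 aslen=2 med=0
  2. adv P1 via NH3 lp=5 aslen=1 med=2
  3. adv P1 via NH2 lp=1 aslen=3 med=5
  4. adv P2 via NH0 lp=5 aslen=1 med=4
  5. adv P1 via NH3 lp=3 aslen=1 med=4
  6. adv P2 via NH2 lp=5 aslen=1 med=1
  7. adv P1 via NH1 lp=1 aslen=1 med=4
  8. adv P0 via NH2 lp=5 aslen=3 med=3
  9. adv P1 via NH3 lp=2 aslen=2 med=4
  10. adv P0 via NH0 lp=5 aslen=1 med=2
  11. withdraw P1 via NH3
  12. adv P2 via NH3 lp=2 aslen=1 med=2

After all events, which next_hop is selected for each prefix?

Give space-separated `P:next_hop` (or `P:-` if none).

Answer: P0:NH0 P1:NH1 P2:NH2

Derivation:
Op 1: best P0=NH0 P1=- P2=-
Op 2: best P0=NH0 P1=NH3 P2=-
Op 3: best P0=NH0 P1=NH3 P2=-
Op 4: best P0=NH0 P1=NH3 P2=NH0
Op 5: best P0=NH0 P1=NH3 P2=NH0
Op 6: best P0=NH0 P1=NH3 P2=NH2
Op 7: best P0=NH0 P1=NH3 P2=NH2
Op 8: best P0=NH0 P1=NH3 P2=NH2
Op 9: best P0=NH0 P1=NH3 P2=NH2
Op 10: best P0=NH0 P1=NH3 P2=NH2
Op 11: best P0=NH0 P1=NH1 P2=NH2
Op 12: best P0=NH0 P1=NH1 P2=NH2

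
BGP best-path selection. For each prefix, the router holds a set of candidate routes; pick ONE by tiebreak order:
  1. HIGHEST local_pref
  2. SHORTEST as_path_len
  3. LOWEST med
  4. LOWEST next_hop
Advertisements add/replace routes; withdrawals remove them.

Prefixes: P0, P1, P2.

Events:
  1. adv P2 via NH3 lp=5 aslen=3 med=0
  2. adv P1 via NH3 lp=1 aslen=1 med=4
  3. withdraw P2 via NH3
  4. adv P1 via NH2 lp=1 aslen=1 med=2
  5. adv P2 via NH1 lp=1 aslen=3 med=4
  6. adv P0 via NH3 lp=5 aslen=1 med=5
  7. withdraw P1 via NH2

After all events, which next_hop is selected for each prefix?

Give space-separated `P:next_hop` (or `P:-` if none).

Op 1: best P0=- P1=- P2=NH3
Op 2: best P0=- P1=NH3 P2=NH3
Op 3: best P0=- P1=NH3 P2=-
Op 4: best P0=- P1=NH2 P2=-
Op 5: best P0=- P1=NH2 P2=NH1
Op 6: best P0=NH3 P1=NH2 P2=NH1
Op 7: best P0=NH3 P1=NH3 P2=NH1

Answer: P0:NH3 P1:NH3 P2:NH1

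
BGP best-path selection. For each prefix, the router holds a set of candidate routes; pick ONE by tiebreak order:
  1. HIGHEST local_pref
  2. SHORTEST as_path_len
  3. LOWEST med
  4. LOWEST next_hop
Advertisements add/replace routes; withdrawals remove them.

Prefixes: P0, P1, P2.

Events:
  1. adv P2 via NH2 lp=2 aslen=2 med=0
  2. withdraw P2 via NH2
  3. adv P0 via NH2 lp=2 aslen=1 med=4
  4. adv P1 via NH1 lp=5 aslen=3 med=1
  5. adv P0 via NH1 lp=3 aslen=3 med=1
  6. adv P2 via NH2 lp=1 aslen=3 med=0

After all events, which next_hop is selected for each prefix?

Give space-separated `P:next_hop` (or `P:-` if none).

Answer: P0:NH1 P1:NH1 P2:NH2

Derivation:
Op 1: best P0=- P1=- P2=NH2
Op 2: best P0=- P1=- P2=-
Op 3: best P0=NH2 P1=- P2=-
Op 4: best P0=NH2 P1=NH1 P2=-
Op 5: best P0=NH1 P1=NH1 P2=-
Op 6: best P0=NH1 P1=NH1 P2=NH2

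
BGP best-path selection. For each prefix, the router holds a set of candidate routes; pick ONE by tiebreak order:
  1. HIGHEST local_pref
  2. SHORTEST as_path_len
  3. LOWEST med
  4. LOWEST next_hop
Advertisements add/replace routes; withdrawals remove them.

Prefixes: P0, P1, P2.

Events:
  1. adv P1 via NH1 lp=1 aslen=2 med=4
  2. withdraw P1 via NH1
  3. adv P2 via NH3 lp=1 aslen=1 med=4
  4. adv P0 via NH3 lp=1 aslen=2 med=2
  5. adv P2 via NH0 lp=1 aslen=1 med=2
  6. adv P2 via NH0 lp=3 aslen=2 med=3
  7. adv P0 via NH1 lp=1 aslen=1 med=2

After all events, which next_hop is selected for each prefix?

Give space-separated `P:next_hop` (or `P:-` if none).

Op 1: best P0=- P1=NH1 P2=-
Op 2: best P0=- P1=- P2=-
Op 3: best P0=- P1=- P2=NH3
Op 4: best P0=NH3 P1=- P2=NH3
Op 5: best P0=NH3 P1=- P2=NH0
Op 6: best P0=NH3 P1=- P2=NH0
Op 7: best P0=NH1 P1=- P2=NH0

Answer: P0:NH1 P1:- P2:NH0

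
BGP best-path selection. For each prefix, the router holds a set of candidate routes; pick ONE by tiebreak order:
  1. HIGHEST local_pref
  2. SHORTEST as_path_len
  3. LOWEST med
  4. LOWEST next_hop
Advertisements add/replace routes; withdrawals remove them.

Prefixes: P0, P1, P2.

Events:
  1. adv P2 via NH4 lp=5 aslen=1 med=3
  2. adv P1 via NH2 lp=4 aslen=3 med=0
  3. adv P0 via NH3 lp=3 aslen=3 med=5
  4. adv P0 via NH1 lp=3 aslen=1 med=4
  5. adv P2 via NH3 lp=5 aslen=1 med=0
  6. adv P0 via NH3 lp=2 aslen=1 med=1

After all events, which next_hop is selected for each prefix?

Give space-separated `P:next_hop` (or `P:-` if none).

Answer: P0:NH1 P1:NH2 P2:NH3

Derivation:
Op 1: best P0=- P1=- P2=NH4
Op 2: best P0=- P1=NH2 P2=NH4
Op 3: best P0=NH3 P1=NH2 P2=NH4
Op 4: best P0=NH1 P1=NH2 P2=NH4
Op 5: best P0=NH1 P1=NH2 P2=NH3
Op 6: best P0=NH1 P1=NH2 P2=NH3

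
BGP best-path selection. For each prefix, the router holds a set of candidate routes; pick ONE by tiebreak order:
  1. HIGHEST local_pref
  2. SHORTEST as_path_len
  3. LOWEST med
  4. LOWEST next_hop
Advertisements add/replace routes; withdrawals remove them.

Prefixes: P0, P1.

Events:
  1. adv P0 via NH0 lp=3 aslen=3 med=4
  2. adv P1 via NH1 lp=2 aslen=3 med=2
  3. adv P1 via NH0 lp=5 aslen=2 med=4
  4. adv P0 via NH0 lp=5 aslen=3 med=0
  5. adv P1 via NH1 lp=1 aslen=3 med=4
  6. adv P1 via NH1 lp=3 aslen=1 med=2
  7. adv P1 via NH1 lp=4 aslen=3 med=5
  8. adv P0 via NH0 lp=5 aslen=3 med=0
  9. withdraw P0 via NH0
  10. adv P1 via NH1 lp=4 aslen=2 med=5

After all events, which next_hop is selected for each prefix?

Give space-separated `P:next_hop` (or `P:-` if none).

Answer: P0:- P1:NH0

Derivation:
Op 1: best P0=NH0 P1=-
Op 2: best P0=NH0 P1=NH1
Op 3: best P0=NH0 P1=NH0
Op 4: best P0=NH0 P1=NH0
Op 5: best P0=NH0 P1=NH0
Op 6: best P0=NH0 P1=NH0
Op 7: best P0=NH0 P1=NH0
Op 8: best P0=NH0 P1=NH0
Op 9: best P0=- P1=NH0
Op 10: best P0=- P1=NH0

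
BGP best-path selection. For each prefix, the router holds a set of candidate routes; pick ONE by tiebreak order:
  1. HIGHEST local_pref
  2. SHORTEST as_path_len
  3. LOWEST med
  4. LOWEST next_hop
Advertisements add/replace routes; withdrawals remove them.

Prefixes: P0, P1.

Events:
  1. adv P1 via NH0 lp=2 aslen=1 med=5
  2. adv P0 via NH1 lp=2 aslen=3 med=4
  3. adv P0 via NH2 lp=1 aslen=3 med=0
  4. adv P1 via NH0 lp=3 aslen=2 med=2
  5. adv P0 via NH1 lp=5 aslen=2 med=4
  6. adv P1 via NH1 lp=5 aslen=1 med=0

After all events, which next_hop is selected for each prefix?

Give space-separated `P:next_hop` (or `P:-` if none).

Op 1: best P0=- P1=NH0
Op 2: best P0=NH1 P1=NH0
Op 3: best P0=NH1 P1=NH0
Op 4: best P0=NH1 P1=NH0
Op 5: best P0=NH1 P1=NH0
Op 6: best P0=NH1 P1=NH1

Answer: P0:NH1 P1:NH1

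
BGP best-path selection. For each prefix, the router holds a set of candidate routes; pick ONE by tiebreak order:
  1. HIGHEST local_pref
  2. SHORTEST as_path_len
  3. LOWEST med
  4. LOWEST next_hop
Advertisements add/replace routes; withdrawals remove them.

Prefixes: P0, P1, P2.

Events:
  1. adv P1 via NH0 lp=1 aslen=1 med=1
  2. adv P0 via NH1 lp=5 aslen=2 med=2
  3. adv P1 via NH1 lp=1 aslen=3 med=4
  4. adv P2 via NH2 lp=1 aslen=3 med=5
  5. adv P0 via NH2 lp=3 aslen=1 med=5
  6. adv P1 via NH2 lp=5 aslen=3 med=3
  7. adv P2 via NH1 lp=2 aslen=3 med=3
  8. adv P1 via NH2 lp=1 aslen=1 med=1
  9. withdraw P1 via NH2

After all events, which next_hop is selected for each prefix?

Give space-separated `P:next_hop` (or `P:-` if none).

Op 1: best P0=- P1=NH0 P2=-
Op 2: best P0=NH1 P1=NH0 P2=-
Op 3: best P0=NH1 P1=NH0 P2=-
Op 4: best P0=NH1 P1=NH0 P2=NH2
Op 5: best P0=NH1 P1=NH0 P2=NH2
Op 6: best P0=NH1 P1=NH2 P2=NH2
Op 7: best P0=NH1 P1=NH2 P2=NH1
Op 8: best P0=NH1 P1=NH0 P2=NH1
Op 9: best P0=NH1 P1=NH0 P2=NH1

Answer: P0:NH1 P1:NH0 P2:NH1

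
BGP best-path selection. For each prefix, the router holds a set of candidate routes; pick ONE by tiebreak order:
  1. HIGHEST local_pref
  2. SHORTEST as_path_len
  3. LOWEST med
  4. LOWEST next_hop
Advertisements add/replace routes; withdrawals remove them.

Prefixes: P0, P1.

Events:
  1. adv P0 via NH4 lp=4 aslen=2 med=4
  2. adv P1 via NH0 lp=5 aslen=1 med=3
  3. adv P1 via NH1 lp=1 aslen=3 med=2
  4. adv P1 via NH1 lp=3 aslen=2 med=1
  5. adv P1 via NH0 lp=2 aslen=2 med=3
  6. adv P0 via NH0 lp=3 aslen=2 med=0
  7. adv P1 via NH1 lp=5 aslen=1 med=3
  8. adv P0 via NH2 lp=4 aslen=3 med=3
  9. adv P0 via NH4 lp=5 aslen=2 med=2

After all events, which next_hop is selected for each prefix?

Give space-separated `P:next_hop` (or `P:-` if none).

Answer: P0:NH4 P1:NH1

Derivation:
Op 1: best P0=NH4 P1=-
Op 2: best P0=NH4 P1=NH0
Op 3: best P0=NH4 P1=NH0
Op 4: best P0=NH4 P1=NH0
Op 5: best P0=NH4 P1=NH1
Op 6: best P0=NH4 P1=NH1
Op 7: best P0=NH4 P1=NH1
Op 8: best P0=NH4 P1=NH1
Op 9: best P0=NH4 P1=NH1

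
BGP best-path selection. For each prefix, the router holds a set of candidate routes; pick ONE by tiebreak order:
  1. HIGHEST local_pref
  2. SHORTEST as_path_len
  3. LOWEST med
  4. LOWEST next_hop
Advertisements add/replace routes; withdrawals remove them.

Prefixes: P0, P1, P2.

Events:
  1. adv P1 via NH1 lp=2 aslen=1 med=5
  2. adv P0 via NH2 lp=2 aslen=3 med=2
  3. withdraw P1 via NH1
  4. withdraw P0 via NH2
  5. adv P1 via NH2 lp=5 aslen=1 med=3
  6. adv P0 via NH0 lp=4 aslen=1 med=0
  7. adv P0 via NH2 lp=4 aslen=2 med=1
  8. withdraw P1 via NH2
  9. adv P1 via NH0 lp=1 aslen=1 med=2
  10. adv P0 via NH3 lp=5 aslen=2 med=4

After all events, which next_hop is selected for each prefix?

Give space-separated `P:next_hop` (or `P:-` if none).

Answer: P0:NH3 P1:NH0 P2:-

Derivation:
Op 1: best P0=- P1=NH1 P2=-
Op 2: best P0=NH2 P1=NH1 P2=-
Op 3: best P0=NH2 P1=- P2=-
Op 4: best P0=- P1=- P2=-
Op 5: best P0=- P1=NH2 P2=-
Op 6: best P0=NH0 P1=NH2 P2=-
Op 7: best P0=NH0 P1=NH2 P2=-
Op 8: best P0=NH0 P1=- P2=-
Op 9: best P0=NH0 P1=NH0 P2=-
Op 10: best P0=NH3 P1=NH0 P2=-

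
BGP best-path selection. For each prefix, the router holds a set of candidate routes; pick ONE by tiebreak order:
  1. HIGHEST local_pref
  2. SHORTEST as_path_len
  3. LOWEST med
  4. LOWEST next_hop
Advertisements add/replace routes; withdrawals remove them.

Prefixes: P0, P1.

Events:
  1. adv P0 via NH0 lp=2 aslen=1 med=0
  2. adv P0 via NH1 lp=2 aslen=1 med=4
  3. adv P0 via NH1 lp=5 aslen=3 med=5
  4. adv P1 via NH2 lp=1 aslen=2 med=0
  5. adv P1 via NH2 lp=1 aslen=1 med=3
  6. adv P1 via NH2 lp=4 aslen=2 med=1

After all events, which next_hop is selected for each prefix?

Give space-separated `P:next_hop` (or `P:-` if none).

Answer: P0:NH1 P1:NH2

Derivation:
Op 1: best P0=NH0 P1=-
Op 2: best P0=NH0 P1=-
Op 3: best P0=NH1 P1=-
Op 4: best P0=NH1 P1=NH2
Op 5: best P0=NH1 P1=NH2
Op 6: best P0=NH1 P1=NH2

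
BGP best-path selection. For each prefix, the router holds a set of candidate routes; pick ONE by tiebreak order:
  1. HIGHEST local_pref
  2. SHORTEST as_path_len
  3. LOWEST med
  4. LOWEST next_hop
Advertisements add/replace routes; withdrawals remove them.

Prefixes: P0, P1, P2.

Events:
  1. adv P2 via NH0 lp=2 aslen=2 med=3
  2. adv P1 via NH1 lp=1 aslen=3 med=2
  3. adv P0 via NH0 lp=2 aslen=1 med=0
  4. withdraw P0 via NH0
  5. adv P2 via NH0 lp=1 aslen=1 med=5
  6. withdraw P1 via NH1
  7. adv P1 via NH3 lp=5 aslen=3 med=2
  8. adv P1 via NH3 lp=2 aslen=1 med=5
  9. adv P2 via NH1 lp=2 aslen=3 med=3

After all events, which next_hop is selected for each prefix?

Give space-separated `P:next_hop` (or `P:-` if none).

Op 1: best P0=- P1=- P2=NH0
Op 2: best P0=- P1=NH1 P2=NH0
Op 3: best P0=NH0 P1=NH1 P2=NH0
Op 4: best P0=- P1=NH1 P2=NH0
Op 5: best P0=- P1=NH1 P2=NH0
Op 6: best P0=- P1=- P2=NH0
Op 7: best P0=- P1=NH3 P2=NH0
Op 8: best P0=- P1=NH3 P2=NH0
Op 9: best P0=- P1=NH3 P2=NH1

Answer: P0:- P1:NH3 P2:NH1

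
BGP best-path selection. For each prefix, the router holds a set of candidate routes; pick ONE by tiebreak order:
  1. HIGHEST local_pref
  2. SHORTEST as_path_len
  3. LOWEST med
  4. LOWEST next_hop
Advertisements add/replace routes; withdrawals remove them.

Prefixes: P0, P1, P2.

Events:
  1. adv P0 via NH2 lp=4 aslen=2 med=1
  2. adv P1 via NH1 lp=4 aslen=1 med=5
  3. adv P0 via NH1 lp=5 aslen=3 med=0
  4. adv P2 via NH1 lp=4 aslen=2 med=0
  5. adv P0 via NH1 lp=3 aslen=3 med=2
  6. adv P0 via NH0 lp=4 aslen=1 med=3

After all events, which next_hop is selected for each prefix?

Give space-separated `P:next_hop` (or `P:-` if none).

Answer: P0:NH0 P1:NH1 P2:NH1

Derivation:
Op 1: best P0=NH2 P1=- P2=-
Op 2: best P0=NH2 P1=NH1 P2=-
Op 3: best P0=NH1 P1=NH1 P2=-
Op 4: best P0=NH1 P1=NH1 P2=NH1
Op 5: best P0=NH2 P1=NH1 P2=NH1
Op 6: best P0=NH0 P1=NH1 P2=NH1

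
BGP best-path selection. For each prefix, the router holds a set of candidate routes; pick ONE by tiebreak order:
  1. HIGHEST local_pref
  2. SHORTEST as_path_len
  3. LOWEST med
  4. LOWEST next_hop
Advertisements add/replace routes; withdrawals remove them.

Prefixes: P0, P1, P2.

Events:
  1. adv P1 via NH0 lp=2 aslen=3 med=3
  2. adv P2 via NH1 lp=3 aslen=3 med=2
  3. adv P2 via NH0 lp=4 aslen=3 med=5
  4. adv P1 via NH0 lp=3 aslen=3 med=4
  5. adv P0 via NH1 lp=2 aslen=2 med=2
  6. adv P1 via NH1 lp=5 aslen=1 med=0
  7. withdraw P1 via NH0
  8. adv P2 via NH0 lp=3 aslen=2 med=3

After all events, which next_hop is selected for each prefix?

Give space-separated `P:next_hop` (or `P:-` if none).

Answer: P0:NH1 P1:NH1 P2:NH0

Derivation:
Op 1: best P0=- P1=NH0 P2=-
Op 2: best P0=- P1=NH0 P2=NH1
Op 3: best P0=- P1=NH0 P2=NH0
Op 4: best P0=- P1=NH0 P2=NH0
Op 5: best P0=NH1 P1=NH0 P2=NH0
Op 6: best P0=NH1 P1=NH1 P2=NH0
Op 7: best P0=NH1 P1=NH1 P2=NH0
Op 8: best P0=NH1 P1=NH1 P2=NH0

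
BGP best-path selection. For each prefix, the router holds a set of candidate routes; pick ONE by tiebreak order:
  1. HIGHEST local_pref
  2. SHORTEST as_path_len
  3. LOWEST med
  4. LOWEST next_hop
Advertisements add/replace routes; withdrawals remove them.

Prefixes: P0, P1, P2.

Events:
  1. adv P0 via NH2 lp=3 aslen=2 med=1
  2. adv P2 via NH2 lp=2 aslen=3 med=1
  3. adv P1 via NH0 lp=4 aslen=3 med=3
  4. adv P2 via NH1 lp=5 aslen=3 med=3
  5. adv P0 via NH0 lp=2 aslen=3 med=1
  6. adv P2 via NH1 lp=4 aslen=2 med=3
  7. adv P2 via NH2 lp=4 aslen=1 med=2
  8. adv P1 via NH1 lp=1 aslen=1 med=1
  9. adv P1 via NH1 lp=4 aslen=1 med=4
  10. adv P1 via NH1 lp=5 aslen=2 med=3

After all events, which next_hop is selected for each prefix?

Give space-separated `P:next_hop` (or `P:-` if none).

Op 1: best P0=NH2 P1=- P2=-
Op 2: best P0=NH2 P1=- P2=NH2
Op 3: best P0=NH2 P1=NH0 P2=NH2
Op 4: best P0=NH2 P1=NH0 P2=NH1
Op 5: best P0=NH2 P1=NH0 P2=NH1
Op 6: best P0=NH2 P1=NH0 P2=NH1
Op 7: best P0=NH2 P1=NH0 P2=NH2
Op 8: best P0=NH2 P1=NH0 P2=NH2
Op 9: best P0=NH2 P1=NH1 P2=NH2
Op 10: best P0=NH2 P1=NH1 P2=NH2

Answer: P0:NH2 P1:NH1 P2:NH2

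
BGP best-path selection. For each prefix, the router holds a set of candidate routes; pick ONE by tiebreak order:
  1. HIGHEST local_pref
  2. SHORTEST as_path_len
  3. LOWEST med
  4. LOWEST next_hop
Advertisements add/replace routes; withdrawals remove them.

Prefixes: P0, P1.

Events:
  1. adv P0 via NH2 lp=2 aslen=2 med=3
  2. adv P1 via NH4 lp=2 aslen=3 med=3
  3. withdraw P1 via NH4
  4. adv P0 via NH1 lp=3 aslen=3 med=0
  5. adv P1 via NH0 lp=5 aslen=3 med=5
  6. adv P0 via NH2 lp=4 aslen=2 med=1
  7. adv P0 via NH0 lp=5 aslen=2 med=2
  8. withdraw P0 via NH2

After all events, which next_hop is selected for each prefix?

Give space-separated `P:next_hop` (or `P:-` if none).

Answer: P0:NH0 P1:NH0

Derivation:
Op 1: best P0=NH2 P1=-
Op 2: best P0=NH2 P1=NH4
Op 3: best P0=NH2 P1=-
Op 4: best P0=NH1 P1=-
Op 5: best P0=NH1 P1=NH0
Op 6: best P0=NH2 P1=NH0
Op 7: best P0=NH0 P1=NH0
Op 8: best P0=NH0 P1=NH0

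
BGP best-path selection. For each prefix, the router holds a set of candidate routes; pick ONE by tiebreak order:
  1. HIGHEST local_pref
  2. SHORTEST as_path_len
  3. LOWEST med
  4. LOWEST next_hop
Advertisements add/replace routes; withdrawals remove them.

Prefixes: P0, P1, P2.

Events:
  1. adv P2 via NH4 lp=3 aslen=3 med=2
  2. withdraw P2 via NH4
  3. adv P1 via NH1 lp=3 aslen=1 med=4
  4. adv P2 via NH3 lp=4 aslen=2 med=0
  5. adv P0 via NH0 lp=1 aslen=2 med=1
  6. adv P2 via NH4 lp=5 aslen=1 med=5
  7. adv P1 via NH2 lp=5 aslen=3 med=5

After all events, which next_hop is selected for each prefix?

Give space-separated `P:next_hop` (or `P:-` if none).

Answer: P0:NH0 P1:NH2 P2:NH4

Derivation:
Op 1: best P0=- P1=- P2=NH4
Op 2: best P0=- P1=- P2=-
Op 3: best P0=- P1=NH1 P2=-
Op 4: best P0=- P1=NH1 P2=NH3
Op 5: best P0=NH0 P1=NH1 P2=NH3
Op 6: best P0=NH0 P1=NH1 P2=NH4
Op 7: best P0=NH0 P1=NH2 P2=NH4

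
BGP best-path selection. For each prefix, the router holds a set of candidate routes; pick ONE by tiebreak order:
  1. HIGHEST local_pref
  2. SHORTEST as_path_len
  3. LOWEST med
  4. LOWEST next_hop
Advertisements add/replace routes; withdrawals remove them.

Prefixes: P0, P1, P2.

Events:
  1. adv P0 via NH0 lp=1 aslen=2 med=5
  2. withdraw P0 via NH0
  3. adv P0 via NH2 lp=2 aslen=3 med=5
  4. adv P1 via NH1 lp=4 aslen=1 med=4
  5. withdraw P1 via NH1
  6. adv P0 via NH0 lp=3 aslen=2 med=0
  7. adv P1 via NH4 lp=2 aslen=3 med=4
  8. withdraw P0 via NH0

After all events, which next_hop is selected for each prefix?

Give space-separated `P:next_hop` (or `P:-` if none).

Op 1: best P0=NH0 P1=- P2=-
Op 2: best P0=- P1=- P2=-
Op 3: best P0=NH2 P1=- P2=-
Op 4: best P0=NH2 P1=NH1 P2=-
Op 5: best P0=NH2 P1=- P2=-
Op 6: best P0=NH0 P1=- P2=-
Op 7: best P0=NH0 P1=NH4 P2=-
Op 8: best P0=NH2 P1=NH4 P2=-

Answer: P0:NH2 P1:NH4 P2:-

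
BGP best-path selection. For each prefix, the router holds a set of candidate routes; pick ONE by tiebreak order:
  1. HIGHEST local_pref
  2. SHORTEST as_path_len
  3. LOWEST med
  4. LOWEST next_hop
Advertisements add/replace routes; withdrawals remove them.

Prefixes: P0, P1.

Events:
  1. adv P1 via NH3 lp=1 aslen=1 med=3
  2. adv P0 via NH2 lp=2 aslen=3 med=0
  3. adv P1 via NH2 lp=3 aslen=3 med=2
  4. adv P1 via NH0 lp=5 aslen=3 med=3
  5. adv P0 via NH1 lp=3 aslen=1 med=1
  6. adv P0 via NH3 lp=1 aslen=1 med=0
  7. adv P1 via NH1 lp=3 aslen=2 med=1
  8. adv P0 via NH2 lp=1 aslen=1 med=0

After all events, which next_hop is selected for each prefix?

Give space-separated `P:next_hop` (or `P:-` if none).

Answer: P0:NH1 P1:NH0

Derivation:
Op 1: best P0=- P1=NH3
Op 2: best P0=NH2 P1=NH3
Op 3: best P0=NH2 P1=NH2
Op 4: best P0=NH2 P1=NH0
Op 5: best P0=NH1 P1=NH0
Op 6: best P0=NH1 P1=NH0
Op 7: best P0=NH1 P1=NH0
Op 8: best P0=NH1 P1=NH0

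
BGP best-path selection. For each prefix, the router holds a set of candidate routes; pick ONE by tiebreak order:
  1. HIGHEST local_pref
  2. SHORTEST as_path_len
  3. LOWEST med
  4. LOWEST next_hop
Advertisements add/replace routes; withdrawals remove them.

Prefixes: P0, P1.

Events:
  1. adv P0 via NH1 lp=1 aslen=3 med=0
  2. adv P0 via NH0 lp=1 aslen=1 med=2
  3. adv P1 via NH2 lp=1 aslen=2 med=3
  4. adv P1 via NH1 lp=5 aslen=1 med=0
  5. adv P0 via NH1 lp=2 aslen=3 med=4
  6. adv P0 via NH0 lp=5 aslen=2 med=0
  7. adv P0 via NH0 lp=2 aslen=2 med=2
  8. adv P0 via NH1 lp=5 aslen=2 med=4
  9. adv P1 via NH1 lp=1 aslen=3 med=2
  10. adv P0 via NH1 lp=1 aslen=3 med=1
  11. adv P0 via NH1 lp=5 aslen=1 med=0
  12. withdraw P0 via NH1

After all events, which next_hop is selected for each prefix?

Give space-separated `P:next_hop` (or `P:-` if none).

Op 1: best P0=NH1 P1=-
Op 2: best P0=NH0 P1=-
Op 3: best P0=NH0 P1=NH2
Op 4: best P0=NH0 P1=NH1
Op 5: best P0=NH1 P1=NH1
Op 6: best P0=NH0 P1=NH1
Op 7: best P0=NH0 P1=NH1
Op 8: best P0=NH1 P1=NH1
Op 9: best P0=NH1 P1=NH2
Op 10: best P0=NH0 P1=NH2
Op 11: best P0=NH1 P1=NH2
Op 12: best P0=NH0 P1=NH2

Answer: P0:NH0 P1:NH2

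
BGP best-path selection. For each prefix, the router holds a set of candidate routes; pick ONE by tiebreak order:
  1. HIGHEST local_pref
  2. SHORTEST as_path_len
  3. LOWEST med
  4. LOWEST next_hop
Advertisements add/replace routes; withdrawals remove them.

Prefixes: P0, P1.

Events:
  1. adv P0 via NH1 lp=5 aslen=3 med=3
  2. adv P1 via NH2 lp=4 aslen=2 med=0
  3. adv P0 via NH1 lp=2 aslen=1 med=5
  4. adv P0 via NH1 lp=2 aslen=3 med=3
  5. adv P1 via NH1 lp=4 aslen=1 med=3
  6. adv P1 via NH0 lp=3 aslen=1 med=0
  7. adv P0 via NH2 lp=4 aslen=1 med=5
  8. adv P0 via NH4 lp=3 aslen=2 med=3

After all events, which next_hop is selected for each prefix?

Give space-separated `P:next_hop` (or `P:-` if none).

Answer: P0:NH2 P1:NH1

Derivation:
Op 1: best P0=NH1 P1=-
Op 2: best P0=NH1 P1=NH2
Op 3: best P0=NH1 P1=NH2
Op 4: best P0=NH1 P1=NH2
Op 5: best P0=NH1 P1=NH1
Op 6: best P0=NH1 P1=NH1
Op 7: best P0=NH2 P1=NH1
Op 8: best P0=NH2 P1=NH1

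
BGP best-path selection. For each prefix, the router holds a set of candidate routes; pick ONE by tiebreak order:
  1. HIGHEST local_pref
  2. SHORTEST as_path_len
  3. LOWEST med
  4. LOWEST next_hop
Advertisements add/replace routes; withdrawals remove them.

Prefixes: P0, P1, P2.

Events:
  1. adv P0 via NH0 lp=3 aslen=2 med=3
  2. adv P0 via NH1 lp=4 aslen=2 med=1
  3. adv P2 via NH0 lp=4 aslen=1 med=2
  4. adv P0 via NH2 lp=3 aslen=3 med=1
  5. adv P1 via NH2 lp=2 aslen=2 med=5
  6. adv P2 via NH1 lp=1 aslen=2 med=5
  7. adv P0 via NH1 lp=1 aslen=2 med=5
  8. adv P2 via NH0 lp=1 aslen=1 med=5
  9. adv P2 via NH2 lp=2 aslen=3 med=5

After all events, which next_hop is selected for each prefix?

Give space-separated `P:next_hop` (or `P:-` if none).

Answer: P0:NH0 P1:NH2 P2:NH2

Derivation:
Op 1: best P0=NH0 P1=- P2=-
Op 2: best P0=NH1 P1=- P2=-
Op 3: best P0=NH1 P1=- P2=NH0
Op 4: best P0=NH1 P1=- P2=NH0
Op 5: best P0=NH1 P1=NH2 P2=NH0
Op 6: best P0=NH1 P1=NH2 P2=NH0
Op 7: best P0=NH0 P1=NH2 P2=NH0
Op 8: best P0=NH0 P1=NH2 P2=NH0
Op 9: best P0=NH0 P1=NH2 P2=NH2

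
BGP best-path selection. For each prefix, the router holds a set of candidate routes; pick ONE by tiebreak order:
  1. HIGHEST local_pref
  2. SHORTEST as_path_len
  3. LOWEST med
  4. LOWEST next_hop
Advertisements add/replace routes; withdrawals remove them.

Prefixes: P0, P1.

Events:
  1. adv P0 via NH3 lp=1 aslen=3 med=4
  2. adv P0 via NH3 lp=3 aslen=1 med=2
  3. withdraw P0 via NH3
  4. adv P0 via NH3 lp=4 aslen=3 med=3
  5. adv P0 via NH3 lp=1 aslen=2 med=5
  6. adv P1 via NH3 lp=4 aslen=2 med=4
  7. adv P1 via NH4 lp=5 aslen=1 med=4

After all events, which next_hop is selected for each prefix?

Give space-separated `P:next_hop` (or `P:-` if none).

Op 1: best P0=NH3 P1=-
Op 2: best P0=NH3 P1=-
Op 3: best P0=- P1=-
Op 4: best P0=NH3 P1=-
Op 5: best P0=NH3 P1=-
Op 6: best P0=NH3 P1=NH3
Op 7: best P0=NH3 P1=NH4

Answer: P0:NH3 P1:NH4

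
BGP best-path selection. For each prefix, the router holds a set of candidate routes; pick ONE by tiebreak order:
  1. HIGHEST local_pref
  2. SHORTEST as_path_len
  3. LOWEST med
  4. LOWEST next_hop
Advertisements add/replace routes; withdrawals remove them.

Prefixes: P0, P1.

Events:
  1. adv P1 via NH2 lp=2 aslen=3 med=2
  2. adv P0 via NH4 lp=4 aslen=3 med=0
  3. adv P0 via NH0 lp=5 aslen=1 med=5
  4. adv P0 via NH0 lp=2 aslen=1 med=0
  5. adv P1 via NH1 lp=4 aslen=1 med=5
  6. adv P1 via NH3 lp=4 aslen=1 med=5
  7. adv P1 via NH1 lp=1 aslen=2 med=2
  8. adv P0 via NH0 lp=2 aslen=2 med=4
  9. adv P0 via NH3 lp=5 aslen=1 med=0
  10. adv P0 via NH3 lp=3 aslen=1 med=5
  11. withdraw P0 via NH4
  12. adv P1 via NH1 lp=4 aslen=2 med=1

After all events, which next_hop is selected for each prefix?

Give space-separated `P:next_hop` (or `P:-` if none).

Answer: P0:NH3 P1:NH3

Derivation:
Op 1: best P0=- P1=NH2
Op 2: best P0=NH4 P1=NH2
Op 3: best P0=NH0 P1=NH2
Op 4: best P0=NH4 P1=NH2
Op 5: best P0=NH4 P1=NH1
Op 6: best P0=NH4 P1=NH1
Op 7: best P0=NH4 P1=NH3
Op 8: best P0=NH4 P1=NH3
Op 9: best P0=NH3 P1=NH3
Op 10: best P0=NH4 P1=NH3
Op 11: best P0=NH3 P1=NH3
Op 12: best P0=NH3 P1=NH3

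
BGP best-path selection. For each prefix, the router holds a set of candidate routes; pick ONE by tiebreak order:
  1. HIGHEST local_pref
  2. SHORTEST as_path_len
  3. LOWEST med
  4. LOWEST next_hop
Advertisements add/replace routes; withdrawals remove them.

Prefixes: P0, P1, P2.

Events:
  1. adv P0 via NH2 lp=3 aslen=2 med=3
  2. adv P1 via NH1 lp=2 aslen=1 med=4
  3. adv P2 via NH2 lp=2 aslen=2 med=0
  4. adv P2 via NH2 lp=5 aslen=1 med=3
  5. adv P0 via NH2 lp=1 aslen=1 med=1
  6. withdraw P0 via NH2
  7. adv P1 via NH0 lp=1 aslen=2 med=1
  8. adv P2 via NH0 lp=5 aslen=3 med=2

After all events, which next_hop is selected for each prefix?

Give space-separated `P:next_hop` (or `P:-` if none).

Answer: P0:- P1:NH1 P2:NH2

Derivation:
Op 1: best P0=NH2 P1=- P2=-
Op 2: best P0=NH2 P1=NH1 P2=-
Op 3: best P0=NH2 P1=NH1 P2=NH2
Op 4: best P0=NH2 P1=NH1 P2=NH2
Op 5: best P0=NH2 P1=NH1 P2=NH2
Op 6: best P0=- P1=NH1 P2=NH2
Op 7: best P0=- P1=NH1 P2=NH2
Op 8: best P0=- P1=NH1 P2=NH2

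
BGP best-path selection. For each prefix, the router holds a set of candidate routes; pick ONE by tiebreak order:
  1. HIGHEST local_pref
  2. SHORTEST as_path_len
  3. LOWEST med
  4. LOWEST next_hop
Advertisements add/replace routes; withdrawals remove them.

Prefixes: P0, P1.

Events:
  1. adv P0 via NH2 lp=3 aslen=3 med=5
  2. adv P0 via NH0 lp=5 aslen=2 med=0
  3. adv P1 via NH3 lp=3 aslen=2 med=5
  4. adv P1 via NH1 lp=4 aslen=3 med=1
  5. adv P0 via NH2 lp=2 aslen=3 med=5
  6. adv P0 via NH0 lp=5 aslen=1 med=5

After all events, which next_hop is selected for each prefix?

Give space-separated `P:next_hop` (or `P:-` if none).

Op 1: best P0=NH2 P1=-
Op 2: best P0=NH0 P1=-
Op 3: best P0=NH0 P1=NH3
Op 4: best P0=NH0 P1=NH1
Op 5: best P0=NH0 P1=NH1
Op 6: best P0=NH0 P1=NH1

Answer: P0:NH0 P1:NH1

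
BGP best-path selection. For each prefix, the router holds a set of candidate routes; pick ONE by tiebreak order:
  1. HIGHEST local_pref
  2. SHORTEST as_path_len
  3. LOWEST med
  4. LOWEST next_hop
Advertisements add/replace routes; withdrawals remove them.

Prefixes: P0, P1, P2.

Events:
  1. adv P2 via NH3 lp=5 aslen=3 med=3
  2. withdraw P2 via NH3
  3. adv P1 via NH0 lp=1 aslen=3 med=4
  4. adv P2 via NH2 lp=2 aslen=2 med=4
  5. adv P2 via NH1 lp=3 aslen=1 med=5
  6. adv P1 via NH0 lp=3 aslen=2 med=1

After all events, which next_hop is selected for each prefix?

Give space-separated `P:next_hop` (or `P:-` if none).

Answer: P0:- P1:NH0 P2:NH1

Derivation:
Op 1: best P0=- P1=- P2=NH3
Op 2: best P0=- P1=- P2=-
Op 3: best P0=- P1=NH0 P2=-
Op 4: best P0=- P1=NH0 P2=NH2
Op 5: best P0=- P1=NH0 P2=NH1
Op 6: best P0=- P1=NH0 P2=NH1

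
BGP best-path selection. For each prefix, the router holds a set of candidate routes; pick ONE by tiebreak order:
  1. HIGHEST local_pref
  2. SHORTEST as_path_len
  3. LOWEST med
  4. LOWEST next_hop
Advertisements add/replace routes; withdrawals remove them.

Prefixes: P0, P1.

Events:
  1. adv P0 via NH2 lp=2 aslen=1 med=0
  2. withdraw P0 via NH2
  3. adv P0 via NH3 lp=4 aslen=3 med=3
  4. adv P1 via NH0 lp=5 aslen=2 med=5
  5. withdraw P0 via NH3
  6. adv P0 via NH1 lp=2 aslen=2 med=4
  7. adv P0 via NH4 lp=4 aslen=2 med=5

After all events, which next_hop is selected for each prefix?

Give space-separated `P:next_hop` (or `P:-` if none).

Op 1: best P0=NH2 P1=-
Op 2: best P0=- P1=-
Op 3: best P0=NH3 P1=-
Op 4: best P0=NH3 P1=NH0
Op 5: best P0=- P1=NH0
Op 6: best P0=NH1 P1=NH0
Op 7: best P0=NH4 P1=NH0

Answer: P0:NH4 P1:NH0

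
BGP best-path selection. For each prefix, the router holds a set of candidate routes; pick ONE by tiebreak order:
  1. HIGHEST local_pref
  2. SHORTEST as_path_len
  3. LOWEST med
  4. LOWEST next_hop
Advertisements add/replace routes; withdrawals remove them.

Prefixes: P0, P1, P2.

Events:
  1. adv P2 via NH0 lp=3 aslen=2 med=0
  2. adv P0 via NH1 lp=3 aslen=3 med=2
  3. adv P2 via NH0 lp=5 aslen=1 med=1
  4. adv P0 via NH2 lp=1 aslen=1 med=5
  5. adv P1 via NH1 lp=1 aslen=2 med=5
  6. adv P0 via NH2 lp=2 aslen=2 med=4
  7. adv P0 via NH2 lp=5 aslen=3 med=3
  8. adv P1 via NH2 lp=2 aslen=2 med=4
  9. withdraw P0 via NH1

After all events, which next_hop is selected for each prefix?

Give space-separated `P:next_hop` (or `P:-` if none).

Answer: P0:NH2 P1:NH2 P2:NH0

Derivation:
Op 1: best P0=- P1=- P2=NH0
Op 2: best P0=NH1 P1=- P2=NH0
Op 3: best P0=NH1 P1=- P2=NH0
Op 4: best P0=NH1 P1=- P2=NH0
Op 5: best P0=NH1 P1=NH1 P2=NH0
Op 6: best P0=NH1 P1=NH1 P2=NH0
Op 7: best P0=NH2 P1=NH1 P2=NH0
Op 8: best P0=NH2 P1=NH2 P2=NH0
Op 9: best P0=NH2 P1=NH2 P2=NH0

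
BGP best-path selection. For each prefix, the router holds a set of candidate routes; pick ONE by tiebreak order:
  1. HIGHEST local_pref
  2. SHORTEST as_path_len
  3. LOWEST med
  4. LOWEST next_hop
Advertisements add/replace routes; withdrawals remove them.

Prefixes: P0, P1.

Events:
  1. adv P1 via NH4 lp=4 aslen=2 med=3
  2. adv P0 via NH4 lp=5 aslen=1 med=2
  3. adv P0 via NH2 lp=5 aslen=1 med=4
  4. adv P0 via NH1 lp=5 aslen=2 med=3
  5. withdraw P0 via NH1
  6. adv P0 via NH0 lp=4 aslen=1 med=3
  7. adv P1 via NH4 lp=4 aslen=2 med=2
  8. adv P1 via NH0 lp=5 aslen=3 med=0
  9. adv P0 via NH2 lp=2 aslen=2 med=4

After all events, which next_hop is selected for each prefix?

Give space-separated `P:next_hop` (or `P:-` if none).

Op 1: best P0=- P1=NH4
Op 2: best P0=NH4 P1=NH4
Op 3: best P0=NH4 P1=NH4
Op 4: best P0=NH4 P1=NH4
Op 5: best P0=NH4 P1=NH4
Op 6: best P0=NH4 P1=NH4
Op 7: best P0=NH4 P1=NH4
Op 8: best P0=NH4 P1=NH0
Op 9: best P0=NH4 P1=NH0

Answer: P0:NH4 P1:NH0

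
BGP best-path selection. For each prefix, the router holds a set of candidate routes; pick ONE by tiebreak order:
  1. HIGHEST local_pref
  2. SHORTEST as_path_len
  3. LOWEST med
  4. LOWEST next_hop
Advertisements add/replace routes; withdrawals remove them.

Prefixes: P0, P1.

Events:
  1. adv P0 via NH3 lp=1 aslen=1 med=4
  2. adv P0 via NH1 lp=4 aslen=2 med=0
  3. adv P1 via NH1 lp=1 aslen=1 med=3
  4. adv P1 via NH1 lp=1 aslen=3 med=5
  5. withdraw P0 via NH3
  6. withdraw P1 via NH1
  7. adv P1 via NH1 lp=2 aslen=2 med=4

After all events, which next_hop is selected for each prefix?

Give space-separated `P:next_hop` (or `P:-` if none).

Op 1: best P0=NH3 P1=-
Op 2: best P0=NH1 P1=-
Op 3: best P0=NH1 P1=NH1
Op 4: best P0=NH1 P1=NH1
Op 5: best P0=NH1 P1=NH1
Op 6: best P0=NH1 P1=-
Op 7: best P0=NH1 P1=NH1

Answer: P0:NH1 P1:NH1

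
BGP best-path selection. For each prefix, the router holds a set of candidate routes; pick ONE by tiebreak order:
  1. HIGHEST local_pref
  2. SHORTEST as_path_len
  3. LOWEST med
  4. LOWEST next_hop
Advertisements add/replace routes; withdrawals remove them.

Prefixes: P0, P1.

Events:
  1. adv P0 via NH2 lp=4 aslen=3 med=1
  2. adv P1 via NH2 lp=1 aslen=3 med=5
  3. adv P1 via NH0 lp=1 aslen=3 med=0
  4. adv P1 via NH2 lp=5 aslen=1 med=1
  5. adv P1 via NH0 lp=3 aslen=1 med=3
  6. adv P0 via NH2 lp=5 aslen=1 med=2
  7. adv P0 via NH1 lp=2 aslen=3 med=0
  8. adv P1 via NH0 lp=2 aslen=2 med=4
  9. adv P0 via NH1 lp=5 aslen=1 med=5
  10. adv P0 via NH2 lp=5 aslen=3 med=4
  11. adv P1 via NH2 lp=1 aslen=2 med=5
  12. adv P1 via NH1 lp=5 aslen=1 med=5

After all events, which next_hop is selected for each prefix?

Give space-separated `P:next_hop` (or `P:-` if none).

Answer: P0:NH1 P1:NH1

Derivation:
Op 1: best P0=NH2 P1=-
Op 2: best P0=NH2 P1=NH2
Op 3: best P0=NH2 P1=NH0
Op 4: best P0=NH2 P1=NH2
Op 5: best P0=NH2 P1=NH2
Op 6: best P0=NH2 P1=NH2
Op 7: best P0=NH2 P1=NH2
Op 8: best P0=NH2 P1=NH2
Op 9: best P0=NH2 P1=NH2
Op 10: best P0=NH1 P1=NH2
Op 11: best P0=NH1 P1=NH0
Op 12: best P0=NH1 P1=NH1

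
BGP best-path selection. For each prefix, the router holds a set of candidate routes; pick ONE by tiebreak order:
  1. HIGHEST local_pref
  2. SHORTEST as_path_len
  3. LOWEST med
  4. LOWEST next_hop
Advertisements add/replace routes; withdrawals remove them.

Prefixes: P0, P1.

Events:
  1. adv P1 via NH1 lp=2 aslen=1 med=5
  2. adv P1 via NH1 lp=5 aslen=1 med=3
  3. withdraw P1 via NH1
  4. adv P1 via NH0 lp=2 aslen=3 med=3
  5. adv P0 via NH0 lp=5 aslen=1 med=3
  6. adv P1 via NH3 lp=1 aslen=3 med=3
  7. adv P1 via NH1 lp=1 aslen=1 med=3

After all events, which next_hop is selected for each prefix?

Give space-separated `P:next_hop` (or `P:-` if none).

Answer: P0:NH0 P1:NH0

Derivation:
Op 1: best P0=- P1=NH1
Op 2: best P0=- P1=NH1
Op 3: best P0=- P1=-
Op 4: best P0=- P1=NH0
Op 5: best P0=NH0 P1=NH0
Op 6: best P0=NH0 P1=NH0
Op 7: best P0=NH0 P1=NH0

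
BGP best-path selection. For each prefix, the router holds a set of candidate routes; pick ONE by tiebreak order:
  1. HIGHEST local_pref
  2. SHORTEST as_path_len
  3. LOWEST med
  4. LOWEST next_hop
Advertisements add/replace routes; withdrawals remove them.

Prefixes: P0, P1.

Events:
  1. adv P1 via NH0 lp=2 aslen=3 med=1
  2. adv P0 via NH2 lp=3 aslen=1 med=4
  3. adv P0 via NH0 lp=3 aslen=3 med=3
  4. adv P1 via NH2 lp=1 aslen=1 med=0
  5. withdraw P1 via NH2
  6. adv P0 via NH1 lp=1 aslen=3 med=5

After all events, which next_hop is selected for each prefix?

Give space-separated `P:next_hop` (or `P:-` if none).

Op 1: best P0=- P1=NH0
Op 2: best P0=NH2 P1=NH0
Op 3: best P0=NH2 P1=NH0
Op 4: best P0=NH2 P1=NH0
Op 5: best P0=NH2 P1=NH0
Op 6: best P0=NH2 P1=NH0

Answer: P0:NH2 P1:NH0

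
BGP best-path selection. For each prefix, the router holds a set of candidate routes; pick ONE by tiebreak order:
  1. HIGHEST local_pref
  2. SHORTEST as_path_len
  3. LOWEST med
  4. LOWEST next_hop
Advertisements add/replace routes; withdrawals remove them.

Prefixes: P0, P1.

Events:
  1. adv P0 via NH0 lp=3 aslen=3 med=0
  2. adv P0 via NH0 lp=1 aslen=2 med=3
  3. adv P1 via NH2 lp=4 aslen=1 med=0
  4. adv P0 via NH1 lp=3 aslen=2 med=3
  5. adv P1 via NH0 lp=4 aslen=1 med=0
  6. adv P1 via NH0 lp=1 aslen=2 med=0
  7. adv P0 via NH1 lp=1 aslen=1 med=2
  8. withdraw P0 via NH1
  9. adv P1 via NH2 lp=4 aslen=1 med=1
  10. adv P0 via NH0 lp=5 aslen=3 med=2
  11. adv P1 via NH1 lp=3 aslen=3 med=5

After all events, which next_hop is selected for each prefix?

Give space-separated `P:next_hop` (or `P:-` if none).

Op 1: best P0=NH0 P1=-
Op 2: best P0=NH0 P1=-
Op 3: best P0=NH0 P1=NH2
Op 4: best P0=NH1 P1=NH2
Op 5: best P0=NH1 P1=NH0
Op 6: best P0=NH1 P1=NH2
Op 7: best P0=NH1 P1=NH2
Op 8: best P0=NH0 P1=NH2
Op 9: best P0=NH0 P1=NH2
Op 10: best P0=NH0 P1=NH2
Op 11: best P0=NH0 P1=NH2

Answer: P0:NH0 P1:NH2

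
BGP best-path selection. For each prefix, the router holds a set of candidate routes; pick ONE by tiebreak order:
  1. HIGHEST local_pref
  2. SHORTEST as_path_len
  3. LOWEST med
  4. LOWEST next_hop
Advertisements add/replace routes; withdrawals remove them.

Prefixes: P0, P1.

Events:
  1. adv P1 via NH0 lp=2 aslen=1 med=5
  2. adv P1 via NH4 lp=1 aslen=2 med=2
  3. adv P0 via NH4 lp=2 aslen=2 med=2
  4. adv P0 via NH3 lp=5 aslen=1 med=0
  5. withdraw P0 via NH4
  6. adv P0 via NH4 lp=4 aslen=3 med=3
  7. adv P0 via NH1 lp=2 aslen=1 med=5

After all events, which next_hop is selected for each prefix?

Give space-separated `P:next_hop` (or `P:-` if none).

Op 1: best P0=- P1=NH0
Op 2: best P0=- P1=NH0
Op 3: best P0=NH4 P1=NH0
Op 4: best P0=NH3 P1=NH0
Op 5: best P0=NH3 P1=NH0
Op 6: best P0=NH3 P1=NH0
Op 7: best P0=NH3 P1=NH0

Answer: P0:NH3 P1:NH0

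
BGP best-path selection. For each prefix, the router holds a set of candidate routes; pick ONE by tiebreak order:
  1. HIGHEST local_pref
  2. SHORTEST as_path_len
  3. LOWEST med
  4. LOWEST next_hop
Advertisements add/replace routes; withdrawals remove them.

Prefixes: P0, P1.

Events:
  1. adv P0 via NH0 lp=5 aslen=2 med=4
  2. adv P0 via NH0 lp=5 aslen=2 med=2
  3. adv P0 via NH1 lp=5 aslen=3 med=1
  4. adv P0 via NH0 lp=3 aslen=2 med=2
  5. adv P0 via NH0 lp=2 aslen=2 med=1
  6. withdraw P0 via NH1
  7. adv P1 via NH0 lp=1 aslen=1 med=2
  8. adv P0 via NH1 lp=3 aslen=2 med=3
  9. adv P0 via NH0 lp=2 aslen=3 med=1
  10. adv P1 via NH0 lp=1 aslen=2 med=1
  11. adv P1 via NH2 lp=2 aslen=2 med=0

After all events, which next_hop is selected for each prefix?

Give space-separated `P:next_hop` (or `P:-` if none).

Op 1: best P0=NH0 P1=-
Op 2: best P0=NH0 P1=-
Op 3: best P0=NH0 P1=-
Op 4: best P0=NH1 P1=-
Op 5: best P0=NH1 P1=-
Op 6: best P0=NH0 P1=-
Op 7: best P0=NH0 P1=NH0
Op 8: best P0=NH1 P1=NH0
Op 9: best P0=NH1 P1=NH0
Op 10: best P0=NH1 P1=NH0
Op 11: best P0=NH1 P1=NH2

Answer: P0:NH1 P1:NH2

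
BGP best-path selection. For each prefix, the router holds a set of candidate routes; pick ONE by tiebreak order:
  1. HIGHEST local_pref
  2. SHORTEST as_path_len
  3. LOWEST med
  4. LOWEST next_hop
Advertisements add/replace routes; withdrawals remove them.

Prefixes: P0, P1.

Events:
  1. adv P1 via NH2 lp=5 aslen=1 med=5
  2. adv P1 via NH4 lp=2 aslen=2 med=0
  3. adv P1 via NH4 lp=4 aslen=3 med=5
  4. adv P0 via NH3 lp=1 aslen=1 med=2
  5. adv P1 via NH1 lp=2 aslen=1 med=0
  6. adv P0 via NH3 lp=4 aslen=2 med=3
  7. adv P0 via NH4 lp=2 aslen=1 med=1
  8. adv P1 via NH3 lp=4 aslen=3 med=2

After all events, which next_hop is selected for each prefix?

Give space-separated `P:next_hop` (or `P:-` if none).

Op 1: best P0=- P1=NH2
Op 2: best P0=- P1=NH2
Op 3: best P0=- P1=NH2
Op 4: best P0=NH3 P1=NH2
Op 5: best P0=NH3 P1=NH2
Op 6: best P0=NH3 P1=NH2
Op 7: best P0=NH3 P1=NH2
Op 8: best P0=NH3 P1=NH2

Answer: P0:NH3 P1:NH2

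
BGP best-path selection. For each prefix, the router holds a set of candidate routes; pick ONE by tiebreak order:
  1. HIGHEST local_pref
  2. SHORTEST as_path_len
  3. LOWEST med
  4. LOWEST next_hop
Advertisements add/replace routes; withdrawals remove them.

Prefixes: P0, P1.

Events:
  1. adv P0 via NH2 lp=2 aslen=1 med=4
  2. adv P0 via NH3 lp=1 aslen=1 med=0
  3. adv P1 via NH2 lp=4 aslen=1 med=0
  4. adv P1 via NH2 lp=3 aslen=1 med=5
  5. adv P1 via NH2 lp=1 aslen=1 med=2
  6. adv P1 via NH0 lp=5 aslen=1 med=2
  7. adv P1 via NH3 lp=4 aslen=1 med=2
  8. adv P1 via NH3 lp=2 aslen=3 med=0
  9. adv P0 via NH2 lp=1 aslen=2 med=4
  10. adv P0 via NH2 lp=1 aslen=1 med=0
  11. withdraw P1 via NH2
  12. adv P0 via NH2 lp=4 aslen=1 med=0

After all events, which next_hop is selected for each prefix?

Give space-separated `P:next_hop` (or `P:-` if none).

Op 1: best P0=NH2 P1=-
Op 2: best P0=NH2 P1=-
Op 3: best P0=NH2 P1=NH2
Op 4: best P0=NH2 P1=NH2
Op 5: best P0=NH2 P1=NH2
Op 6: best P0=NH2 P1=NH0
Op 7: best P0=NH2 P1=NH0
Op 8: best P0=NH2 P1=NH0
Op 9: best P0=NH3 P1=NH0
Op 10: best P0=NH2 P1=NH0
Op 11: best P0=NH2 P1=NH0
Op 12: best P0=NH2 P1=NH0

Answer: P0:NH2 P1:NH0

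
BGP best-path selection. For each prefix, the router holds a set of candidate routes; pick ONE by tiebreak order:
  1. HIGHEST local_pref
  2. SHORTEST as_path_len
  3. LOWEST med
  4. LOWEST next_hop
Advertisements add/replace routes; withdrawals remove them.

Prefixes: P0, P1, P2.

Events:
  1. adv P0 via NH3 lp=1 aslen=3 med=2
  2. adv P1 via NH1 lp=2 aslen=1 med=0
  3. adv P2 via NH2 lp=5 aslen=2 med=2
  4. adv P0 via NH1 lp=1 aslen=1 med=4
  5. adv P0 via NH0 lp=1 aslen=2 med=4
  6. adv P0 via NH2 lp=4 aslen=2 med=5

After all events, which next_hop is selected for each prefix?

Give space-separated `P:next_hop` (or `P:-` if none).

Answer: P0:NH2 P1:NH1 P2:NH2

Derivation:
Op 1: best P0=NH3 P1=- P2=-
Op 2: best P0=NH3 P1=NH1 P2=-
Op 3: best P0=NH3 P1=NH1 P2=NH2
Op 4: best P0=NH1 P1=NH1 P2=NH2
Op 5: best P0=NH1 P1=NH1 P2=NH2
Op 6: best P0=NH2 P1=NH1 P2=NH2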